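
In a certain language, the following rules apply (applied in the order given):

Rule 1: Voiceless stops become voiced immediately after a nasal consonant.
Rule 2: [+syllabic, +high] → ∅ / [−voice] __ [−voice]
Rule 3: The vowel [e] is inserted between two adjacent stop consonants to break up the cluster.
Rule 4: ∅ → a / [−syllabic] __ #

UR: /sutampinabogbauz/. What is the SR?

Rule 1 (post-nasal voicing): /p/ is a voiceless stop immediately after the nasal /m/, so it voices to [b]. /sutampinabogbauz/ → sutambinabogbauz.
Rule 2 (high vowel syncope): /u/ is a high vowel flanked by voiceless consonants /s/ and /t/, so it deletes. /sutambinabogbauz/ → stambinabogbauz.
Rule 3 (stop-cluster e-epenthesis): /g/ and /b/ form a stop–stop cluster, so [e] is inserted between them. /stambinabogbauz/ → stambinabogebauz.
Rule 4 (final a-epenthesis): the form ends in the consonant /z/, so [a] is inserted word-finally. /stambinabogebauz/ → stambinabogebauza.

stambinabogebauza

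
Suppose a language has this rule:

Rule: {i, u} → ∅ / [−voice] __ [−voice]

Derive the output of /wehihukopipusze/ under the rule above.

wehhkoppsze

/i/ is a high vowel flanked by voiceless consonants /h/ and /h/, so it deletes.
/u/ is a high vowel flanked by voiceless consonants /h/ and /k/, so it deletes.
/i/ is a high vowel flanked by voiceless consonants /p/ and /p/, so it deletes.
/u/ is a high vowel flanked by voiceless consonants /p/ and /s/, so it deletes.
Surface form: [wehhkoppsze].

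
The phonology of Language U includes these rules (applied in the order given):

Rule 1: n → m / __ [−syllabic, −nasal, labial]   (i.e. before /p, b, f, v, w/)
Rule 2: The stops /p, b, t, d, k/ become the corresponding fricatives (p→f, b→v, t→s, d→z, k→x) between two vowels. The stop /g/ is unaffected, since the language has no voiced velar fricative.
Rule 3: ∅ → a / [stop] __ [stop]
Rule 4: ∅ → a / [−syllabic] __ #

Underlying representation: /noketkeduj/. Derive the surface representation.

noxetakezuja

Rule 1 (nasal place assimilation): no segment meets the environment; /noketkeduj/ is unchanged.
Rule 2 (intervocalic spirantization): /k/ is a stop between vowels /o/ and /e/, so it spirantizes to the fricative [x]. /d/ is a stop between vowels /e/ and /u/, so it spirantizes to the fricative [z]. /noketkeduj/ → noxetkezuj.
Rule 3 (stop-cluster a-epenthesis): /t/ and /k/ form a stop–stop cluster, so [a] is inserted between them. /noxetkezuj/ → noxetakezuj.
Rule 4 (final a-epenthesis): the form ends in the consonant /j/, so [a] is inserted word-finally. /noxetakezuj/ → noxetakezuja.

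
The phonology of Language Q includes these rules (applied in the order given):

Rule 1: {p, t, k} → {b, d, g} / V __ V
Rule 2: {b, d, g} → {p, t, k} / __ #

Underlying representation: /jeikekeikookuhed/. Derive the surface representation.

Rule 1 (intervocalic voicing): /k/ is a voiceless stop between vowels /i/ and /e/, so it voices to [g]. /k/ is a voiceless stop between vowels /e/ and /e/, so it voices to [g]. /k/ is a voiceless stop between vowels /i/ and /o/, so it voices to [g]. /k/ is a voiceless stop between vowels /o/ and /u/, so it voices to [g]. /jeikekeikookuhed/ → jeigegeigooguhed.
Rule 2 (final devoicing): /d/ is a voiced stop in word-final position, so it devoices to [t]. /jeigegeigooguhed/ → jeigegeigooguhet.

jeigegeigooguhet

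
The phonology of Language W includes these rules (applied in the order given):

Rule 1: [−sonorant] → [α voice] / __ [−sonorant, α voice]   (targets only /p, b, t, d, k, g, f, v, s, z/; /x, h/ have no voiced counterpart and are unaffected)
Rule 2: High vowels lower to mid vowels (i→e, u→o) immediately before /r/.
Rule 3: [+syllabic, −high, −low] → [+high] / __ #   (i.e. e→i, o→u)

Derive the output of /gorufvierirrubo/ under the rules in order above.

Rule 1 (regressive voicing assimilation): /f/ precedes the voiced obstruent /v/, so it voices to [v] by assimilation. /gorufvierirrubo/ → goruvvierirrubo.
Rule 2 (pre-rhotic lowering): /i/ is a high vowel immediately before /r/, so it lowers to [e]. /goruvvierirrubo/ → goruvviererrubo.
Rule 3 (final vowel raising): /o/ is a mid vowel in word-final position, so it raises to [u]. /goruvviererrubo/ → goruvviererrubu.

goruvviererrubu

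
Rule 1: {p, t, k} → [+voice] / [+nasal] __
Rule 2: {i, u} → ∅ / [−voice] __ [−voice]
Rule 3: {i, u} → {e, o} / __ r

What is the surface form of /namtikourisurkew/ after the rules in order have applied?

Rule 1 (post-nasal voicing): /t/ is a voiceless stop immediately after the nasal /m/, so it voices to [d]. /namtikourisurkew/ → namdikourisurkew.
Rule 2 (high vowel syncope): no segment meets the environment; /namdikourisurkew/ is unchanged.
Rule 3 (pre-rhotic lowering): /u/ is a high vowel immediately before /r/, so it lowers to [o]. /u/ is a high vowel immediately before /r/, so it lowers to [o]. /namdikourisurkew/ → namdikoorisorkew.

namdikoorisorkew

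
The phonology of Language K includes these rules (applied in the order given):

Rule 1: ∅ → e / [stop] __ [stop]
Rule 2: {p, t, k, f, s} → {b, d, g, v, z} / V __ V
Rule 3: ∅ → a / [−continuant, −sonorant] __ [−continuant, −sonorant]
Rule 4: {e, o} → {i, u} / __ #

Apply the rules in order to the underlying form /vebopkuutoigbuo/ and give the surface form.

vebobeguudoigebuu

Rule 1 (stop-cluster e-epenthesis): /p/ and /k/ form a stop–stop cluster, so [e] is inserted between them. /g/ and /b/ form a stop–stop cluster, so [e] is inserted between them. /vebopkuutoigbuo/ → vebopekuutoigebuo.
Rule 2 (intervocalic voicing): /p/ is a voiceless obstruent between vowels /o/ and /e/, so it voices to [b]. /k/ is a voiceless obstruent between vowels /e/ and /u/, so it voices to [g]. /t/ is a voiceless obstruent between vowels /u/ and /o/, so it voices to [d]. /vebopekuutoigebuo/ → vebobeguudoigebuo.
Rule 3 (stop-cluster a-epenthesis): no segment meets the environment; /vebobeguudoigebuo/ is unchanged.
Rule 4 (final vowel raising): /o/ is a mid vowel in word-final position, so it raises to [u]. /vebobeguudoigebuo/ → vebobeguudoigebuu.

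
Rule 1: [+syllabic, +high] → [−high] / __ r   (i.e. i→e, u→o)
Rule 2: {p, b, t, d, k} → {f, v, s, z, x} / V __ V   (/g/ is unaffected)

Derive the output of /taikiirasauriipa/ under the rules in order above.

taixierasaoriifa

Rule 1 (pre-rhotic lowering): /i/ is a high vowel immediately before /r/, so it lowers to [e]. /u/ is a high vowel immediately before /r/, so it lowers to [o]. /taikiirasauriipa/ → taikierasaoriipa.
Rule 2 (intervocalic spirantization): /k/ is a stop between vowels /i/ and /i/, so it spirantizes to the fricative [x]. /p/ is a stop between vowels /i/ and /a/, so it spirantizes to the fricative [f]. /taikierasaoriipa/ → taixierasaoriifa.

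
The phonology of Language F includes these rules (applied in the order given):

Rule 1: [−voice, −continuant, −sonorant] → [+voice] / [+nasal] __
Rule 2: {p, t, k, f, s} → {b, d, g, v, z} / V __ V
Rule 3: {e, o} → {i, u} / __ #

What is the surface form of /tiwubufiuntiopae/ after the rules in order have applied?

Rule 1 (post-nasal voicing): /t/ is a voiceless stop immediately after the nasal /n/, so it voices to [d]. /tiwubufiuntiopae/ → tiwubufiundiopae.
Rule 2 (intervocalic voicing): /f/ is a voiceless obstruent between vowels /u/ and /i/, so it voices to [v]. /p/ is a voiceless obstruent between vowels /o/ and /a/, so it voices to [b]. /tiwubufiundiopae/ → tiwubuviundiobae.
Rule 3 (final vowel raising): /e/ is a mid vowel in word-final position, so it raises to [i]. /tiwubuviundiobae/ → tiwubuviundiobai.

tiwubuviundiobai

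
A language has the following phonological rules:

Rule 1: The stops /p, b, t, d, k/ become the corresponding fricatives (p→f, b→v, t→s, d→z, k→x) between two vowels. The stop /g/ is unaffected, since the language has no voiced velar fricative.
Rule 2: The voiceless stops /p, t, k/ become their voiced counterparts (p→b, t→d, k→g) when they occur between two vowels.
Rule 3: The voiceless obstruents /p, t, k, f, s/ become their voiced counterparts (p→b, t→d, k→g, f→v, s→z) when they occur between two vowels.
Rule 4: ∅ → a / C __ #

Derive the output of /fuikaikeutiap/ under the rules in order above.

Rule 1 (intervocalic spirantization): /k/ is a stop between vowels /i/ and /a/, so it spirantizes to the fricative [x]. /k/ is a stop between vowels /i/ and /e/, so it spirantizes to the fricative [x]. /t/ is a stop between vowels /u/ and /i/, so it spirantizes to the fricative [s]. /fuikaikeutiap/ → fuixaixeusiap.
Rule 2 (intervocalic voicing): no segment meets the environment; /fuixaixeusiap/ is unchanged.
Rule 3 (intervocalic voicing): /s/ is a voiceless obstruent between vowels /u/ and /i/, so it voices to [z]. /fuixaixeusiap/ → fuixaixeuziap.
Rule 4 (final a-epenthesis): the form ends in the consonant /p/, so [a] is inserted word-finally. /fuixaixeuziap/ → fuixaixeuziapa.

fuixaixeuziapa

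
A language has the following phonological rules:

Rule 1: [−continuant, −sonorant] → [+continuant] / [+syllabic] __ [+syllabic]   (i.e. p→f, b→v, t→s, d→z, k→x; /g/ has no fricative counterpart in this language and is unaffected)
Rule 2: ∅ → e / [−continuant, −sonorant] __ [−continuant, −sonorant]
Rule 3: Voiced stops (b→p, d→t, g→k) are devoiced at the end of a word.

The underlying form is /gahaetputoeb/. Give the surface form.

Rule 1 (intervocalic spirantization): /t/ is a stop between vowels /u/ and /o/, so it spirantizes to the fricative [s]. /gahaetputoeb/ → gahaetpusoeb.
Rule 2 (stop-cluster e-epenthesis): /t/ and /p/ form a stop–stop cluster, so [e] is inserted between them. /gahaetpusoeb/ → gahaetepusoeb.
Rule 3 (final devoicing): /b/ is a voiced stop in word-final position, so it devoices to [p]. /gahaetepusoeb/ → gahaetepusoep.

gahaetepusoep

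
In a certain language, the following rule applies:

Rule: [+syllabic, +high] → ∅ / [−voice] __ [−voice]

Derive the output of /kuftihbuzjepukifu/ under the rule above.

kfthbuzjepkfu

/u/ is a high vowel flanked by voiceless consonants /k/ and /f/, so it deletes.
/i/ is a high vowel flanked by voiceless consonants /t/ and /h/, so it deletes.
/u/ is a high vowel flanked by voiceless consonants /p/ and /k/, so it deletes.
/i/ is a high vowel flanked by voiceless consonants /k/ and /f/, so it deletes.
Surface form: [kfthbuzjepkfu].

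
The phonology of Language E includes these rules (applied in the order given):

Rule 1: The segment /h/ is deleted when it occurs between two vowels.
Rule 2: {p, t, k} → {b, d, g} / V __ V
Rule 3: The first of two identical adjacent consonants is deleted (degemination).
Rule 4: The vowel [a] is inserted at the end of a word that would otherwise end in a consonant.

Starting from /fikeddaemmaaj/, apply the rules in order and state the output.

Rule 1 (intervocalic h-deletion): no segment meets the environment; /fikeddaemmaaj/ is unchanged.
Rule 2 (intervocalic voicing): /k/ is a voiceless stop between vowels /i/ and /e/, so it voices to [g]. /fikeddaemmaaj/ → figeddaemmaaj.
Rule 3 (degemination): /dd/ is a geminate; the first /d/ deletes. /mm/ is a geminate; the first /m/ deletes. /figeddaemmaaj/ → figedaemaaj.
Rule 4 (final a-epenthesis): the form ends in the consonant /j/, so [a] is inserted word-finally. /figedaemaaj/ → figedaemaaja.

figedaemaaja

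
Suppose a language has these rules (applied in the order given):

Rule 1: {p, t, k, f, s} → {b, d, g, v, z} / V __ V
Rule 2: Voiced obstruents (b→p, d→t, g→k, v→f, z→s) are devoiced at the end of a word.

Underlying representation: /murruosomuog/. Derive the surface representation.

murruozomuok

Rule 1 (intervocalic voicing): /s/ is a voiceless obstruent between vowels /o/ and /o/, so it voices to [z]. /murruosomuog/ → murruozomuog.
Rule 2 (final devoicing): /g/ is a voiced obstruent in word-final position, so it devoices to [k]. /murruozomuog/ → murruozomuok.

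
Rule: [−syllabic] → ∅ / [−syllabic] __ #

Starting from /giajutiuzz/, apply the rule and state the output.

giajutiuz

/z/ is the second consonant of a word-final cluster /zz/, so it deletes.
Surface form: [giajutiuz].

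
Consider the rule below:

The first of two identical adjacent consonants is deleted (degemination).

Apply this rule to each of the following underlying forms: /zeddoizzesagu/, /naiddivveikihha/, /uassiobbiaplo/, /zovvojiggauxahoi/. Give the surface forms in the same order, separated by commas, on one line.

zedoizesagu, naidiveikiha, uasiobiaplo, zovojigauxahoi

/zeddoizzesagu/: /dd/ is a geminate; the first /d/ deletes. /zz/ is a geminate; the first /z/ deletes. → [zedoizesagu].
/naiddivveikihha/: /dd/ is a geminate; the first /d/ deletes. /vv/ is a geminate; the first /v/ deletes. /hh/ is a geminate; the first /h/ deletes. → [naidiveikiha].
/uassiobbiaplo/: /ss/ is a geminate; the first /s/ deletes. /bb/ is a geminate; the first /b/ deletes. → [uasiobiaplo].
/zovvojiggauxahoi/: /vv/ is a geminate; the first /v/ deletes. /gg/ is a geminate; the first /g/ deletes. → [zovojigauxahoi].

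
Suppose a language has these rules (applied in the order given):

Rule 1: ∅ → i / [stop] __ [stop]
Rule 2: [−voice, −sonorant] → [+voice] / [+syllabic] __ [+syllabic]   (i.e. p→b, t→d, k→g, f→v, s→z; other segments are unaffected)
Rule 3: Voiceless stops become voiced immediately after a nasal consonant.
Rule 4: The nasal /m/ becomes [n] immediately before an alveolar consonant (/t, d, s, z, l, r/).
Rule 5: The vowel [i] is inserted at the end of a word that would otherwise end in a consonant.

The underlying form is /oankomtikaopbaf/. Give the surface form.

oangondigaobibafi

Rule 1 (stop-cluster i-epenthesis): /p/ and /b/ form a stop–stop cluster, so [i] is inserted between them. /oankomtikaopbaf/ → oankomtikaopibaf.
Rule 2 (intervocalic voicing): /k/ is a voiceless obstruent between vowels /i/ and /a/, so it voices to [g]. /p/ is a voiceless obstruent between vowels /o/ and /i/, so it voices to [b]. /oankomtikaopibaf/ → oankomtigaobibaf.
Rule 3 (post-nasal voicing): /k/ is a voiceless stop immediately after the nasal /n/, so it voices to [g]. /t/ is a voiceless stop immediately after the nasal /m/, so it voices to [d]. /oankomtigaobibaf/ → oangomdigaobibaf.
Rule 4 (nasal place assimilation): /m/ precedes the alveolar consonant /d/, so it assimilates in place to [n]. /oangomdigaobibaf/ → oangondigaobibaf.
Rule 5 (final i-epenthesis): the form ends in the consonant /f/, so [i] is inserted word-finally. /oangondigaobibaf/ → oangondigaobibafi.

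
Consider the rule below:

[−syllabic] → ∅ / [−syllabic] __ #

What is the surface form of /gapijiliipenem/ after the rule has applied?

gapijiliipenem

No segment of /gapijiliipenem/ meets the structural description of the rule, so the form surfaces unchanged.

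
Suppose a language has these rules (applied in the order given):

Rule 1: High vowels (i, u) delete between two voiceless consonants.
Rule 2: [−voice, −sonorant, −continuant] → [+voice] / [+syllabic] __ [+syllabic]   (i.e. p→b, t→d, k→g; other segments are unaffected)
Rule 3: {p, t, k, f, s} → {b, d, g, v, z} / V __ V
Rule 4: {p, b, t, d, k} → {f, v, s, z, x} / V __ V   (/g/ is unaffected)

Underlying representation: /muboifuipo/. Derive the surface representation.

Rule 1 (high vowel syncope): no segment meets the environment; /muboifuipo/ is unchanged.
Rule 2 (intervocalic voicing): /p/ is a voiceless stop between vowels /i/ and /o/, so it voices to [b]. /muboifuipo/ → muboifuibo.
Rule 3 (intervocalic voicing): /f/ is a voiceless obstruent between vowels /i/ and /u/, so it voices to [v]. /muboifuibo/ → muboivuibo.
Rule 4 (intervocalic spirantization): /b/ is a stop between vowels /u/ and /o/, so it spirantizes to the fricative [v]. /b/ is a stop between vowels /i/ and /o/, so it spirantizes to the fricative [v]. /muboivuibo/ → muvoivuivo.

muvoivuivo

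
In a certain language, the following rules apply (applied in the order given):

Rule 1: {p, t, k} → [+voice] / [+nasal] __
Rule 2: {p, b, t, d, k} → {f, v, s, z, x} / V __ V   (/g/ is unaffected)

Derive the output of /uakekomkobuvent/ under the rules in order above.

Rule 1 (post-nasal voicing): /k/ is a voiceless stop immediately after the nasal /m/, so it voices to [g]. /t/ is a voiceless stop immediately after the nasal /n/, so it voices to [d]. /uakekomkobuvent/ → uakekomgobuvend.
Rule 2 (intervocalic spirantization): /k/ is a stop between vowels /a/ and /e/, so it spirantizes to the fricative [x]. /k/ is a stop between vowels /e/ and /o/, so it spirantizes to the fricative [x]. /b/ is a stop between vowels /o/ and /u/, so it spirantizes to the fricative [v]. /uakekomgobuvend/ → uaxexomgovuvend.

uaxexomgovuvend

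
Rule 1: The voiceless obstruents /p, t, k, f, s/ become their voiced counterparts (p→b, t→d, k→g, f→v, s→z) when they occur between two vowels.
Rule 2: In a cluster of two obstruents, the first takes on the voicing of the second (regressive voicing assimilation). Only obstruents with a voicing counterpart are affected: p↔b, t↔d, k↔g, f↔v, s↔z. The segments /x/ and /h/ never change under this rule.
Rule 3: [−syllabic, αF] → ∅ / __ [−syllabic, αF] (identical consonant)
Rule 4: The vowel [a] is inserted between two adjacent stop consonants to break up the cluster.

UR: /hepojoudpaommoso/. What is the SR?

hebojoutapaomozo

Rule 1 (intervocalic voicing): /p/ is a voiceless obstruent between vowels /e/ and /o/, so it voices to [b]. /s/ is a voiceless obstruent between vowels /o/ and /o/, so it voices to [z]. /hepojoudpaommoso/ → hebojoudpaommozo.
Rule 2 (regressive voicing assimilation): /d/ precedes the voiceless obstruent /p/, so it devoices to [t] by assimilation. /hebojoudpaommozo/ → hebojoutpaommozo.
Rule 3 (degemination): /mm/ is a geminate; the first /m/ deletes. /hebojoutpaommozo/ → hebojoutpaomozo.
Rule 4 (stop-cluster a-epenthesis): /t/ and /p/ form a stop–stop cluster, so [a] is inserted between them. /hebojoutpaomozo/ → hebojoutapaomozo.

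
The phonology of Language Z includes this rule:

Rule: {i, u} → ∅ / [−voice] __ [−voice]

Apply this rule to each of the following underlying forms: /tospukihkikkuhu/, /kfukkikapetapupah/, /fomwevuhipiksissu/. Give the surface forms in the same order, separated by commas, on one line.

/tospukihkikkuhu/: /u/ is a high vowel flanked by voiceless consonants /p/ and /k/, so it deletes. /i/ is a high vowel flanked by voiceless consonants /k/ and /h/, so it deletes. /i/ is a high vowel flanked by voiceless consonants /k/ and /k/, so it deletes. /u/ is a high vowel flanked by voiceless consonants /k/ and /h/, so it deletes. → [tospkhkkkhu].
/kfukkikapetapupah/: /u/ is a high vowel flanked by voiceless consonants /f/ and /k/, so it deletes. /i/ is a high vowel flanked by voiceless consonants /k/ and /k/, so it deletes. /u/ is a high vowel flanked by voiceless consonants /p/ and /p/, so it deletes. → [kfkkkapetappah].
/fomwevuhipiksissu/: /i/ is a high vowel flanked by voiceless consonants /h/ and /p/, so it deletes. /i/ is a high vowel flanked by voiceless consonants /p/ and /k/, so it deletes. /i/ is a high vowel flanked by voiceless consonants /s/ and /s/, so it deletes. → [fomwevuhpksssu].

tospkhkkkhu, kfkkkapetappah, fomwevuhpksssu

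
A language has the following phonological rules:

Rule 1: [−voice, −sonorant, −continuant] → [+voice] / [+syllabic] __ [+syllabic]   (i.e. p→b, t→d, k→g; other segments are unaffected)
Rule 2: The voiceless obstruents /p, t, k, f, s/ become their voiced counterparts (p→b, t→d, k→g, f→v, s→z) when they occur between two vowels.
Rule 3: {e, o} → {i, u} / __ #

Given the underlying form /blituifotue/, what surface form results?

bliduivodui

Rule 1 (intervocalic voicing): /t/ is a voiceless stop between vowels /i/ and /u/, so it voices to [d]. /t/ is a voiceless stop between vowels /o/ and /u/, so it voices to [d]. /blituifotue/ → bliduifodue.
Rule 2 (intervocalic voicing): /f/ is a voiceless obstruent between vowels /i/ and /o/, so it voices to [v]. /bliduifodue/ → bliduivodue.
Rule 3 (final vowel raising): /e/ is a mid vowel in word-final position, so it raises to [i]. /bliduivodue/ → bliduivodui.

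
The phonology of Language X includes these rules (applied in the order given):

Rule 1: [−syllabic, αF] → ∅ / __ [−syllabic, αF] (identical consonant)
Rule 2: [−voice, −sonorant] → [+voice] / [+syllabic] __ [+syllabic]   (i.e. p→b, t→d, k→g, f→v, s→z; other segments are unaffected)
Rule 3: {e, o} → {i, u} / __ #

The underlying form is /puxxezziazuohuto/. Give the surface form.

Rule 1 (degemination): /xx/ is a geminate; the first /x/ deletes. /zz/ is a geminate; the first /z/ deletes. /puxxezziazuohuto/ → puxeziazuohuto.
Rule 2 (intervocalic voicing): /t/ is a voiceless obstruent between vowels /u/ and /o/, so it voices to [d]. /puxeziazuohuto/ → puxeziazuohudo.
Rule 3 (final vowel raising): /o/ is a mid vowel in word-final position, so it raises to [u]. /puxeziazuohudo/ → puxeziazuohudu.

puxeziazuohudu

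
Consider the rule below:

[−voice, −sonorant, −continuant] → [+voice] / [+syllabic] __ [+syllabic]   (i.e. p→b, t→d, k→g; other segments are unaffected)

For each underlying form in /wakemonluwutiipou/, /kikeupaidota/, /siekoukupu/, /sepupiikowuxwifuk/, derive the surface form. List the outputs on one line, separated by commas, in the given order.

wagemonluwudiibou, kigeubaidoda, siegougubu, sebubiigowuxwifuk

/wakemonluwutiipou/: /k/ is a voiceless stop between vowels /a/ and /e/, so it voices to [g]. /t/ is a voiceless stop between vowels /u/ and /i/, so it voices to [d]. /p/ is a voiceless stop between vowels /i/ and /o/, so it voices to [b]. → [wagemonluwudiibou].
/kikeupaidota/: /k/ is a voiceless stop between vowels /i/ and /e/, so it voices to [g]. /p/ is a voiceless stop between vowels /u/ and /a/, so it voices to [b]. /t/ is a voiceless stop between vowels /o/ and /a/, so it voices to [d]. → [kigeubaidoda].
/siekoukupu/: /k/ is a voiceless stop between vowels /e/ and /o/, so it voices to [g]. /k/ is a voiceless stop between vowels /u/ and /u/, so it voices to [g]. /p/ is a voiceless stop between vowels /u/ and /u/, so it voices to [b]. → [siegougubu].
/sepupiikowuxwifuk/: /p/ is a voiceless stop between vowels /e/ and /u/, so it voices to [b]. /p/ is a voiceless stop between vowels /u/ and /i/, so it voices to [b]. /k/ is a voiceless stop between vowels /i/ and /o/, so it voices to [g]. → [sebubiigowuxwifuk].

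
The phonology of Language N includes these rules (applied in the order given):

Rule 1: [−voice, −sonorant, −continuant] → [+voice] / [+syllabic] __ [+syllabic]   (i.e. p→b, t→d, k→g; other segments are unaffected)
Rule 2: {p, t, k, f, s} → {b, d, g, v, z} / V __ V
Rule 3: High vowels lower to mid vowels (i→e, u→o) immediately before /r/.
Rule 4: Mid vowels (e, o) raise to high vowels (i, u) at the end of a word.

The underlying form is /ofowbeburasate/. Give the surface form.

ovowbeborazadi

Rule 1 (intervocalic voicing): /t/ is a voiceless stop between vowels /a/ and /e/, so it voices to [d]. /ofowbeburasate/ → ofowbeburasade.
Rule 2 (intervocalic voicing): /f/ is a voiceless obstruent between vowels /o/ and /o/, so it voices to [v]. /s/ is a voiceless obstruent between vowels /a/ and /a/, so it voices to [z]. /ofowbeburasade/ → ovowbeburazade.
Rule 3 (pre-rhotic lowering): /u/ is a high vowel immediately before /r/, so it lowers to [o]. /ovowbeburazade/ → ovowbeborazade.
Rule 4 (final vowel raising): /e/ is a mid vowel in word-final position, so it raises to [i]. /ovowbeborazade/ → ovowbeborazadi.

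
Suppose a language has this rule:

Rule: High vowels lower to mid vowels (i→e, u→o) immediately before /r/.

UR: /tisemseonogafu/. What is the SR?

tisemseonogafu

No segment of /tisemseonogafu/ meets the structural description of the rule, so the form surfaces unchanged.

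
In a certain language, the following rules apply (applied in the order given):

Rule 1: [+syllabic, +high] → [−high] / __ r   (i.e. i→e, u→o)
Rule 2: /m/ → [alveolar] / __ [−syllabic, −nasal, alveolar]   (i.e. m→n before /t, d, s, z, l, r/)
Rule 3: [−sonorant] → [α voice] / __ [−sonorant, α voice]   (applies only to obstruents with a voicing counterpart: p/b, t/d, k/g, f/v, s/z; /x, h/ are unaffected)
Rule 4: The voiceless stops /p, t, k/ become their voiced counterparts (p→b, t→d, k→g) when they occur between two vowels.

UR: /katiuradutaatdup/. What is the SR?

kadioradudaaddup

Rule 1 (pre-rhotic lowering): /u/ is a high vowel immediately before /r/, so it lowers to [o]. /katiuradutaatdup/ → katioradutaatdup.
Rule 2 (nasal place assimilation): no segment meets the environment; /katioradutaatdup/ is unchanged.
Rule 3 (regressive voicing assimilation): /t/ precedes the voiced obstruent /d/, so it voices to [d] by assimilation. /katioradutaatdup/ → katioradutaaddup.
Rule 4 (intervocalic voicing): /t/ is a voiceless stop between vowels /a/ and /i/, so it voices to [d]. /t/ is a voiceless stop between vowels /u/ and /a/, so it voices to [d]. /katioradutaaddup/ → kadioradudaaddup.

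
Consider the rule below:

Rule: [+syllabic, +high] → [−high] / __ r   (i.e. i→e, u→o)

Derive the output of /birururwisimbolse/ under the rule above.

berororwisimbolse

/i/ is a high vowel immediately before /r/, so it lowers to [e].
/u/ is a high vowel immediately before /r/, so it lowers to [o].
/u/ is a high vowel immediately before /r/, so it lowers to [o].
Surface form: [berororwisimbolse].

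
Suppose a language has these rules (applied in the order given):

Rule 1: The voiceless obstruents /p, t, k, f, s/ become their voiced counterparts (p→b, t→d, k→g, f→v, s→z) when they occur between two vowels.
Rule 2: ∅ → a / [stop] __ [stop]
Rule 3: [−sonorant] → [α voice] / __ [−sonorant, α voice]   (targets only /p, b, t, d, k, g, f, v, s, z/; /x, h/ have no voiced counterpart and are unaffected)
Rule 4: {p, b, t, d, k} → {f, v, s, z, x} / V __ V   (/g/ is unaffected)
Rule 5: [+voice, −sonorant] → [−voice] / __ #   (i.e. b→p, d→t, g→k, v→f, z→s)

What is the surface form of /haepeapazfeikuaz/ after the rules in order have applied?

Rule 1 (intervocalic voicing): /p/ is a voiceless obstruent between vowels /e/ and /e/, so it voices to [b]. /p/ is a voiceless obstruent between vowels /a/ and /a/, so it voices to [b]. /k/ is a voiceless obstruent between vowels /i/ and /u/, so it voices to [g]. /haepeapazfeikuaz/ → haebeabazfeiguaz.
Rule 2 (stop-cluster a-epenthesis): no segment meets the environment; /haebeabazfeiguaz/ is unchanged.
Rule 3 (regressive voicing assimilation): /z/ precedes the voiceless obstruent /f/, so it devoices to [s] by assimilation. /haebeabazfeiguaz/ → haebeabasfeiguaz.
Rule 4 (intervocalic spirantization): /b/ is a stop between vowels /e/ and /e/, so it spirantizes to the fricative [v]. /b/ is a stop between vowels /a/ and /a/, so it spirantizes to the fricative [v]. /haebeabasfeiguaz/ → haeveavasfeiguaz.
Rule 5 (final devoicing): /z/ is a voiced obstruent in word-final position, so it devoices to [s]. /haeveavasfeiguaz/ → haeveavasfeiguas.

haeveavasfeiguas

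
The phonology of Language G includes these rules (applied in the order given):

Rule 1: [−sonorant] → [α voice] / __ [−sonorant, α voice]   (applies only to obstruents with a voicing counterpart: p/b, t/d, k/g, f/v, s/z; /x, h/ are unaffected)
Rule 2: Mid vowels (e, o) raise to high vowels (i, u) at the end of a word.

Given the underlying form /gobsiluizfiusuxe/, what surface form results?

Rule 1 (regressive voicing assimilation): /b/ precedes the voiceless obstruent /s/, so it devoices to [p] by assimilation. /z/ precedes the voiceless obstruent /f/, so it devoices to [s] by assimilation. /gobsiluizfiusuxe/ → gopsiluisfiusuxe.
Rule 2 (final vowel raising): /e/ is a mid vowel in word-final position, so it raises to [i]. /gopsiluisfiusuxe/ → gopsiluisfiusuxi.

gopsiluisfiusuxi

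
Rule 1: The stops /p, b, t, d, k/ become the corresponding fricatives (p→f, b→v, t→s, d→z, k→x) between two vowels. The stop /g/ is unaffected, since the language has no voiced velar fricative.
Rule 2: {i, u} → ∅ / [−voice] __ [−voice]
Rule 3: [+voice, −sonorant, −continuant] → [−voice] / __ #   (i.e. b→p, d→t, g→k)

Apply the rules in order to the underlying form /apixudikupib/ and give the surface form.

Rule 1 (intervocalic spirantization): /p/ is a stop between vowels /a/ and /i/, so it spirantizes to the fricative [f]. /d/ is a stop between vowels /u/ and /i/, so it spirantizes to the fricative [z]. /k/ is a stop between vowels /i/ and /u/, so it spirantizes to the fricative [x]. /p/ is a stop between vowels /u/ and /i/, so it spirantizes to the fricative [f]. /apixudikupib/ → afixuzixufib.
Rule 2 (high vowel syncope): /i/ is a high vowel flanked by voiceless consonants /f/ and /x/, so it deletes. /u/ is a high vowel flanked by voiceless consonants /x/ and /f/, so it deletes. /afixuzixufib/ → afxuzixfib.
Rule 3 (final devoicing): /b/ is a voiced stop in word-final position, so it devoices to [p]. /afxuzixfib/ → afxuzixfip.

afxuzixfip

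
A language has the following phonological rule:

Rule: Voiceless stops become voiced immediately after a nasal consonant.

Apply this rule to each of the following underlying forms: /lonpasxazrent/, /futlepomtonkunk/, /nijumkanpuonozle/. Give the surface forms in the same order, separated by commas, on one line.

lonbasxazrend, futlepomdongung, nijumganbuonozle

/lonpasxazrent/: /p/ is a voiceless stop immediately after the nasal /n/, so it voices to [b]. /t/ is a voiceless stop immediately after the nasal /n/, so it voices to [d]. → [lonbasxazrend].
/futlepomtonkunk/: /t/ is a voiceless stop immediately after the nasal /m/, so it voices to [d]. /k/ is a voiceless stop immediately after the nasal /n/, so it voices to [g]. /k/ is a voiceless stop immediately after the nasal /n/, so it voices to [g]. → [futlepomdongung].
/nijumkanpuonozle/: /k/ is a voiceless stop immediately after the nasal /m/, so it voices to [g]. /p/ is a voiceless stop immediately after the nasal /n/, so it voices to [b]. → [nijumganbuonozle].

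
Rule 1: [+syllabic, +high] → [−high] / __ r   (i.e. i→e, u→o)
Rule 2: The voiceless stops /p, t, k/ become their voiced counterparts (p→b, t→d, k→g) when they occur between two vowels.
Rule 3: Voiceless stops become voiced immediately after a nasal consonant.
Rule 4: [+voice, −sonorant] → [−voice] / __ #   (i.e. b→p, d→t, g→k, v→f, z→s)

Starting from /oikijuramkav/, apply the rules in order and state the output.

Rule 1 (pre-rhotic lowering): /u/ is a high vowel immediately before /r/, so it lowers to [o]. /oikijuramkav/ → oikijoramkav.
Rule 2 (intervocalic voicing): /k/ is a voiceless stop between vowels /i/ and /i/, so it voices to [g]. /oikijoramkav/ → oigijoramkav.
Rule 3 (post-nasal voicing): /k/ is a voiceless stop immediately after the nasal /m/, so it voices to [g]. /oigijoramkav/ → oigijoramgav.
Rule 4 (final devoicing): /v/ is a voiced obstruent in word-final position, so it devoices to [f]. /oigijoramgav/ → oigijoramgaf.

oigijoramgaf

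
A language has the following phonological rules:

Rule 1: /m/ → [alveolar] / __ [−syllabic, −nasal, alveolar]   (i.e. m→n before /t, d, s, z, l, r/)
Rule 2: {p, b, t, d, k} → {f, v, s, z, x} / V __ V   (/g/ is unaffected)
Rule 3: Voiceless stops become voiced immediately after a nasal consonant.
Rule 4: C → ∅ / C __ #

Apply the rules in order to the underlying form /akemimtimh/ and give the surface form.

Rule 1 (nasal place assimilation): /m/ precedes the alveolar consonant /t/, so it assimilates in place to [n]. /akemimtimh/ → akemintimh.
Rule 2 (intervocalic spirantization): /k/ is a stop between vowels /a/ and /e/, so it spirantizes to the fricative [x]. /akemintimh/ → axemintimh.
Rule 3 (post-nasal voicing): /t/ is a voiceless stop immediately after the nasal /n/, so it voices to [d]. /axemintimh/ → axemindimh.
Rule 4 (final cluster simplification): /h/ is the second consonant of a word-final cluster /mh/, so it deletes. /axemindimh/ → axemindim.

axemindim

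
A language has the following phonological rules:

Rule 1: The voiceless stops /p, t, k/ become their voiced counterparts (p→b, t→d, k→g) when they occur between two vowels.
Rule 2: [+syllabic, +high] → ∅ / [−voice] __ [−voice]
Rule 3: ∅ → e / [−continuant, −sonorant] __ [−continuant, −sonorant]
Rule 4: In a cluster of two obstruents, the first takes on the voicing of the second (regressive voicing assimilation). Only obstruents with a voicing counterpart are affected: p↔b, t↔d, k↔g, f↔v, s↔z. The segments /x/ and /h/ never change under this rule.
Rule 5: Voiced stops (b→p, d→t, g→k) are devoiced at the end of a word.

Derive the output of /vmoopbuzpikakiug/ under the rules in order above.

Rule 1 (intervocalic voicing): /k/ is a voiceless stop between vowels /i/ and /a/, so it voices to [g]. /k/ is a voiceless stop between vowels /a/ and /i/, so it voices to [g]. /vmoopbuzpikakiug/ → vmoopbuzpigagiug.
Rule 2 (high vowel syncope): no segment meets the environment; /vmoopbuzpigagiug/ is unchanged.
Rule 3 (stop-cluster e-epenthesis): /p/ and /b/ form a stop–stop cluster, so [e] is inserted between them. /vmoopbuzpigagiug/ → vmoopebuzpigagiug.
Rule 4 (regressive voicing assimilation): /z/ precedes the voiceless obstruent /p/, so it devoices to [s] by assimilation. /vmoopebuzpigagiug/ → vmoopebuspigagiug.
Rule 5 (final devoicing): /g/ is a voiced stop in word-final position, so it devoices to [k]. /vmoopebuspigagiug/ → vmoopebuspigagiuk.

vmoopebuspigagiuk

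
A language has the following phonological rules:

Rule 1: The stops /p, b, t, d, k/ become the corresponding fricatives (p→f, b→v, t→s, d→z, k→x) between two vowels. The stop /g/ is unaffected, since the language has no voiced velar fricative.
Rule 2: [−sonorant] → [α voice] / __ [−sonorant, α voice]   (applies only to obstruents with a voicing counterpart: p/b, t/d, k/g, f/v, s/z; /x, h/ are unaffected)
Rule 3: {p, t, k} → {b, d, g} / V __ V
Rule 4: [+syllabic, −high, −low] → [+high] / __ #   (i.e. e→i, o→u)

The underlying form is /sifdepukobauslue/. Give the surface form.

sivdefuxovauslui

Rule 1 (intervocalic spirantization): /p/ is a stop between vowels /e/ and /u/, so it spirantizes to the fricative [f]. /k/ is a stop between vowels /u/ and /o/, so it spirantizes to the fricative [x]. /b/ is a stop between vowels /o/ and /a/, so it spirantizes to the fricative [v]. /sifdepukobauslue/ → sifdefuxovauslue.
Rule 2 (regressive voicing assimilation): /f/ precedes the voiced obstruent /d/, so it voices to [v] by assimilation. /sifdefuxovauslue/ → sivdefuxovauslue.
Rule 3 (intervocalic voicing): no segment meets the environment; /sivdefuxovauslue/ is unchanged.
Rule 4 (final vowel raising): /e/ is a mid vowel in word-final position, so it raises to [i]. /sivdefuxovauslue/ → sivdefuxovauslui.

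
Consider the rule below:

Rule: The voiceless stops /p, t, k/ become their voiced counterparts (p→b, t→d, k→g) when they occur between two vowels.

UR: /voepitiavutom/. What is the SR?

voebidiavudom

/p/ is a voiceless stop between vowels /e/ and /i/, so it voices to [b].
/t/ is a voiceless stop between vowels /i/ and /i/, so it voices to [d].
/t/ is a voiceless stop between vowels /u/ and /o/, so it voices to [d].
Surface form: [voebidiavudom].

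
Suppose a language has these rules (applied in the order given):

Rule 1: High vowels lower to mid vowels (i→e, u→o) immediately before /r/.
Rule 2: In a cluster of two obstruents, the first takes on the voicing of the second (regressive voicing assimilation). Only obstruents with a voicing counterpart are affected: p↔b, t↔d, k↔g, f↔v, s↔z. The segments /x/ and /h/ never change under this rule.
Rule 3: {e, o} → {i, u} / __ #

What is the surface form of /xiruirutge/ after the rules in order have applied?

Rule 1 (pre-rhotic lowering): /i/ is a high vowel immediately before /r/, so it lowers to [e]. /i/ is a high vowel immediately before /r/, so it lowers to [e]. /xiruirutge/ → xeruerutge.
Rule 2 (regressive voicing assimilation): /t/ precedes the voiced obstruent /g/, so it voices to [d] by assimilation. /xeruerutge/ → xeruerudge.
Rule 3 (final vowel raising): /e/ is a mid vowel in word-final position, so it raises to [i]. /xeruerudge/ → xeruerudgi.

xeruerudgi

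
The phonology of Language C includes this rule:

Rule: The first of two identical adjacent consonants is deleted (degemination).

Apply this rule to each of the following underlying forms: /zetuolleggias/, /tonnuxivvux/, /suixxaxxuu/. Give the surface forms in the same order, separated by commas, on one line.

zetuolegias, tonuxivux, suixaxuu

/zetuolleggias/: /ll/ is a geminate; the first /l/ deletes. /gg/ is a geminate; the first /g/ deletes. → [zetuolegias].
/tonnuxivvux/: /nn/ is a geminate; the first /n/ deletes. /vv/ is a geminate; the first /v/ deletes. → [tonuxivux].
/suixxaxxuu/: /xx/ is a geminate; the first /x/ deletes. /xx/ is a geminate; the first /x/ deletes. → [suixaxuu].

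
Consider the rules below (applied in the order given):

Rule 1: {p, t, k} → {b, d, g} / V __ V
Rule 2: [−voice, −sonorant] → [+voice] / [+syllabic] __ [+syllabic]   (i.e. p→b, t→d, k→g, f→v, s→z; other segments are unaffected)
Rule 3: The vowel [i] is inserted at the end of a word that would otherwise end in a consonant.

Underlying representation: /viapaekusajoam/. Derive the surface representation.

Rule 1 (intervocalic voicing): /p/ is a voiceless stop between vowels /a/ and /a/, so it voices to [b]. /k/ is a voiceless stop between vowels /e/ and /u/, so it voices to [g]. /viapaekusajoam/ → viabaegusajoam.
Rule 2 (intervocalic voicing): /s/ is a voiceless obstruent between vowels /u/ and /a/, so it voices to [z]. /viabaegusajoam/ → viabaeguzajoam.
Rule 3 (final i-epenthesis): the form ends in the consonant /m/, so [i] is inserted word-finally. /viabaeguzajoam/ → viabaeguzajoami.

viabaeguzajoami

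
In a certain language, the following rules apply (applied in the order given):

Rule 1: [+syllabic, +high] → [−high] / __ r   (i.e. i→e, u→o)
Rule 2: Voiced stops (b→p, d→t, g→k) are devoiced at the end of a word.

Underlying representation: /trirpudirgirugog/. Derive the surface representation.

Rule 1 (pre-rhotic lowering): /i/ is a high vowel immediately before /r/, so it lowers to [e]. /i/ is a high vowel immediately before /r/, so it lowers to [e]. /i/ is a high vowel immediately before /r/, so it lowers to [e]. /trirpudirgirugog/ → trerpudergerugog.
Rule 2 (final devoicing): /g/ is a voiced stop in word-final position, so it devoices to [k]. /trerpudergerugog/ → trerpudergerugok.

trerpudergerugok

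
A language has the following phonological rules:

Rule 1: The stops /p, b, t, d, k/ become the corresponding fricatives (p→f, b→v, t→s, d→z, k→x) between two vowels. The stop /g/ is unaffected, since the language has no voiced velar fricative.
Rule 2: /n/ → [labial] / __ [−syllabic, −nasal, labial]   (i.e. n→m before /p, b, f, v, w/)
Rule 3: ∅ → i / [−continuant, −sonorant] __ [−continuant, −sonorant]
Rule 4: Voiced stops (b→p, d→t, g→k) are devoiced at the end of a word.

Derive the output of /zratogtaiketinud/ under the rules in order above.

zrasogitaixesinut

Rule 1 (intervocalic spirantization): /t/ is a stop between vowels /a/ and /o/, so it spirantizes to the fricative [s]. /k/ is a stop between vowels /i/ and /e/, so it spirantizes to the fricative [x]. /t/ is a stop between vowels /e/ and /i/, so it spirantizes to the fricative [s]. /zratogtaiketinud/ → zrasogtaixesinud.
Rule 2 (nasal place assimilation): no segment meets the environment; /zrasogtaixesinud/ is unchanged.
Rule 3 (stop-cluster i-epenthesis): /g/ and /t/ form a stop–stop cluster, so [i] is inserted between them. /zrasogtaixesinud/ → zrasogitaixesinud.
Rule 4 (final devoicing): /d/ is a voiced stop in word-final position, so it devoices to [t]. /zrasogitaixesinud/ → zrasogitaixesinut.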